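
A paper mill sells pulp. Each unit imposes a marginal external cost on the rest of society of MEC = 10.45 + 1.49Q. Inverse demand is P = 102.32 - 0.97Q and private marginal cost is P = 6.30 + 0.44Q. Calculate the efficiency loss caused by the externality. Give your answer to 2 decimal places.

Market equilibrium (private): 6.30 + 0.44Q = 102.32 - 0.97Q → Q_m = 68.0993.
Social marginal cost = private MC + MEC = 16.75 + 1.93Q.
Set SMC = demand: 16.75 + 1.93Q = 102.32 - 0.97Q → Q* = 29.5069.
Between Q* and Q_m the wedge SMC − demand runs linearly from 0 to MEC(Q_m), so the loss is a triangle.
DWL = ½ × 38.5924 × 111.9179 = 2159.5902.

DWL = 2159.59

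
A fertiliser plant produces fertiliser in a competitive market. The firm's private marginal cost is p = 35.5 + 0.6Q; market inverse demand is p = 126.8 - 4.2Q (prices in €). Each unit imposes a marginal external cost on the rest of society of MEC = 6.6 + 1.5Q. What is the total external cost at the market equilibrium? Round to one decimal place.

€396.9

Market equilibrium (private): 35.5 + 0.6Q = 126.8 - 4.2Q → Q_m = 19.0208.
Total external cost = ∫₀^{Q_m} (6.6 + 1.5Q) dQ = 6.6×19.0208 + ½×1.5×19.0208² = 396.8804.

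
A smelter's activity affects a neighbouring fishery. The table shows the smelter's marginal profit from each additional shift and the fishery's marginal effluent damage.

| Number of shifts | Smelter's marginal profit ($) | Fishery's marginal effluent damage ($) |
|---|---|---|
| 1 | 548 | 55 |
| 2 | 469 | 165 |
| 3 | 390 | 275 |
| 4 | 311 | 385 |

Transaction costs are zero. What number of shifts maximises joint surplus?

3

Bargaining reaches the level where marginal profit last exceeds marginal effluent damage.
That holds through level 3 (390 ≥ 275) but not at 4 (311 < 385).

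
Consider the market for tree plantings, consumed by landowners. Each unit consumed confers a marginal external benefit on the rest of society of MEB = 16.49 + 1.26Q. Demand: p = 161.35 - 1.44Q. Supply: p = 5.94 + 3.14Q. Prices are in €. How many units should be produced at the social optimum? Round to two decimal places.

Social marginal benefit = demand + MEB = 177.84 - 0.18Q.
Set SMB = MC: 177.84 - 0.18Q = 5.94 + 3.14Q → Q* = 51.7771.

Q* = 51.78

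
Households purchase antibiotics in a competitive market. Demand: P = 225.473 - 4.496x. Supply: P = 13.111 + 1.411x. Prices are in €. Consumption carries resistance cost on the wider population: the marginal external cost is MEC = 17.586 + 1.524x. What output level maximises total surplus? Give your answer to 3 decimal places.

x* = 26.211

Social marginal benefit = demand − MEC = 207.887 - 6.020x.
Set SMB = MC: 207.887 - 6.020x = 13.111 + 1.411x → x* = 26.2113.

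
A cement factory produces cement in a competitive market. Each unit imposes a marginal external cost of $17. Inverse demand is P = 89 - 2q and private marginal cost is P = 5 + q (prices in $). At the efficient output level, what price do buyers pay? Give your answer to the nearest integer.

P = $44

Social marginal cost = private MC + MEC = 22 + q.
Set SMC = demand: 22 + q = 89 - 2q → q* = 22.3333.
Consumer price on the demand curve at q*: 89 − 2×22.3333 = 44.3334.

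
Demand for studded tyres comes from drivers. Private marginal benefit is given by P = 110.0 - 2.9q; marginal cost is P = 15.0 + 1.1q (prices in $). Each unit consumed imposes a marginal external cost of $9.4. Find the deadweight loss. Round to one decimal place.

Market equilibrium (private): 15.0 + 1.1q = 110.0 - 2.9q → q_m = 23.7500.
Social marginal benefit = demand − MEC = 100.6 - 2.9q.
Set SMB = MC: 100.6 - 2.9q = 15.0 + 1.1q → q* = 21.4000.
Height of the DWL triangle at q_m is MC(q_m) − SMB(q_m) = MEC(q_m) = 9.4000.
DWL = ½ × 2.3500 × 9.4000 = 11.0450.

DWL = $11.0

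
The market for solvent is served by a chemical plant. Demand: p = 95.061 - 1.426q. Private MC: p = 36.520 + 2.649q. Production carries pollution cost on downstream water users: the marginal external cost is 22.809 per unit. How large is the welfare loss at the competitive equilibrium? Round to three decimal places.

Market equilibrium (private): 36.520 + 2.649q = 95.061 - 1.426q → q_m = 14.3659.
Social marginal cost = private MC + MEC = 59.329 + 2.649q.
Set SMC = demand: 59.329 + 2.649q = 95.061 - 1.426q → q* = 8.7686.
Height of the DWL triangle at q_m is SMC(q_m) − demand(q_m) = MEC(q_m) = 22.8090.
DWL = ½ × 5.5973 × 22.8090 = 63.8344.

DWL = 63.834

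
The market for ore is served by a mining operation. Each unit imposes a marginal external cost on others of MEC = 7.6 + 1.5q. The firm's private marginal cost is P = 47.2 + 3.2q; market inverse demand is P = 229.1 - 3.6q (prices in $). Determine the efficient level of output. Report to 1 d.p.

q* = 21.0

Social marginal cost = private MC + MEC = 54.8 + 4.7q.
Set SMC = demand: 54.8 + 4.7q = 229.1 - 3.6q → q* = 21.0000.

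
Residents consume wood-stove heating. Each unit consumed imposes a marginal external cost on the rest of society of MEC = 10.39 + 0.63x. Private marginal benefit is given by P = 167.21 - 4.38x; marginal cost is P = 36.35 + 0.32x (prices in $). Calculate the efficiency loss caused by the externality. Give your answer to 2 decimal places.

Market equilibrium (private): 36.35 + 0.32x = 167.21 - 4.38x → x_m = 27.8426.
Social marginal benefit = demand − MEC = 156.82 - 5.01x.
Set SMB = MC: 156.82 - 5.01x = 36.35 + 0.32x → x* = 22.6023.
The welfare-loss triangle has base |x_m − x*| and height MEC(x_m) (the vertical gap between SMB and MC is zero at x* and MEC at x_m).
DWL = ½ × 5.2403 × 27.9308 = 73.1829.

DWL = $73.18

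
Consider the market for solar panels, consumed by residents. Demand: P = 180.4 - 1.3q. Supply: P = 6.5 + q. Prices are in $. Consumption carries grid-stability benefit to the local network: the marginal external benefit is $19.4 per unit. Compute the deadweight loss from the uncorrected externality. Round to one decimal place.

DWL = $81.8

Market equilibrium (private): 6.5 + q = 180.4 - 1.3q → q_m = 75.6087.
Social marginal benefit = demand + MEB = 199.8 - 1.3q.
Set SMB = MC: 199.8 - 1.3q = 6.5 + q → q* = 84.0435.
Height of the DWL triangle at q_m is SMB(q_m) − MC(q_m) = MEB(q_m) = 19.4000.
DWL = ½ × 8.4348 × 19.4000 = 81.8176.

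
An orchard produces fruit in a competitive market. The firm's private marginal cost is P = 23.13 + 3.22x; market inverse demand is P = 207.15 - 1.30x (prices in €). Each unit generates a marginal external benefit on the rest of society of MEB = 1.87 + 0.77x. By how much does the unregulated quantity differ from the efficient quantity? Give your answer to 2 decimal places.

Market equilibrium (private): 23.13 + 3.22x = 207.15 - 1.30x → x_m = 40.7124.
Social marginal cost = private MC − MEB = 21.26 + 2.45x.
Set SMC = demand: 21.26 + 2.45x = 207.15 - 1.30x → x* = 49.5707.
Gap = |40.7124 − 49.5707| = 8.8583.

8.86 units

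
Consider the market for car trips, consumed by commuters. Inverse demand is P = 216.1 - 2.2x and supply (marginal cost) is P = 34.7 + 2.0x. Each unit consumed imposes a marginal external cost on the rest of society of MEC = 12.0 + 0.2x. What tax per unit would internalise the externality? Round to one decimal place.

Social marginal benefit = demand − MEC = 204.1 - 2.4x.
Set SMB = MC: 204.1 - 2.4x = 34.7 + 2.0x → x* = 38.5000.
The Pigouvian tax equals MEC at x*: 12.0 + 0.2×38.5000 = 19.7000.

tax = 19.7 per unit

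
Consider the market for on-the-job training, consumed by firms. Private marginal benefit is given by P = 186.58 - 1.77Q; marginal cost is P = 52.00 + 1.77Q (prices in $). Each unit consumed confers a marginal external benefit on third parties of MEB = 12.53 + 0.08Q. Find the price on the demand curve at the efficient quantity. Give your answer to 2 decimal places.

P = $111.32

Social marginal benefit = demand + MEB = 199.11 - 1.69Q.
Set SMB = MC: 199.11 - 1.69Q = 52.00 + 1.77Q → Q* = 42.5173.
Consumer price on the demand curve at Q*: 186.58 − 1.77×42.5173 = 111.3244.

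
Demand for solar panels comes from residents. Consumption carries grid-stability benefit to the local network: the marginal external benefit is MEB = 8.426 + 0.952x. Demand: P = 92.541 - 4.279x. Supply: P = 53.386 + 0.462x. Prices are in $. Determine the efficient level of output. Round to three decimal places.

Social marginal benefit = demand + MEB = 100.967 - 3.327x.
Set SMB = MC: 100.967 - 3.327x = 53.386 + 0.462x → x* = 12.5577.

x* = 12.558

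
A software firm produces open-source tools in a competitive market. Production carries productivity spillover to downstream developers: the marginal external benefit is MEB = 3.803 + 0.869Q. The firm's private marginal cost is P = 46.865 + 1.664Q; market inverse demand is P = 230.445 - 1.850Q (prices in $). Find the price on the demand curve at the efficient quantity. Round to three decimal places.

Social marginal cost = private MC − MEB = 43.062 + 0.795Q.
Set SMC = demand: 43.062 + 0.795Q = 230.445 - 1.850Q → Q* = 70.8442.
Consumer price on the demand curve at Q*: 230.445 − 1.850×70.8442 = 99.3832.

P = $99.383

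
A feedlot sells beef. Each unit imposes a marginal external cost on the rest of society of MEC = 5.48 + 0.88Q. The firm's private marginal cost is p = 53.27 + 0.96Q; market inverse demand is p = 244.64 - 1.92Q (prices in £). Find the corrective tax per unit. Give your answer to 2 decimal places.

Social marginal cost = private MC + MEC = 58.75 + 1.84Q.
Set SMC = demand: 58.75 + 1.84Q = 244.64 - 1.92Q → Q* = 49.4388.
The Pigouvian tax equals MEC at Q*: 5.48 + 0.88×49.4388 = 48.9861.

tax = £48.99 per unit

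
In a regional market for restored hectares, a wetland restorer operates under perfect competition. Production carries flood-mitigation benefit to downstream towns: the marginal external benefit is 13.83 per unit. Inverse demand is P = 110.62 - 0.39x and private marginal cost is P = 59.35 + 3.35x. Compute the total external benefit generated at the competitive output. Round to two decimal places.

189.59

Market equilibrium (private): 59.35 + 3.35x = 110.62 - 0.39x → x_m = 13.7086.
Total external benefit = MEB × x_m = 13.83 × 13.7086 = 189.5899.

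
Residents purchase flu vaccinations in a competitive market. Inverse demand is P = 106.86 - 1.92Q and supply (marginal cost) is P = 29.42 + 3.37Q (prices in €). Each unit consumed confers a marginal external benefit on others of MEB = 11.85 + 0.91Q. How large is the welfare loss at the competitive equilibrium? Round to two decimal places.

Market equilibrium (private): 29.42 + 3.37Q = 106.86 - 1.92Q → Q_m = 14.6389.
Social marginal benefit = demand + MEB = 118.71 - 1.01Q.
Set SMB = MC: 118.71 - 1.01Q = 29.42 + 3.37Q → Q* = 20.3858.
Between Q* and Q_m the wedge SMB − MC runs linearly from 0 to MEB(Q_m), so the loss is a triangle.
DWL = ½ × 5.7469 × 25.1714 = 72.3288.

DWL = €72.33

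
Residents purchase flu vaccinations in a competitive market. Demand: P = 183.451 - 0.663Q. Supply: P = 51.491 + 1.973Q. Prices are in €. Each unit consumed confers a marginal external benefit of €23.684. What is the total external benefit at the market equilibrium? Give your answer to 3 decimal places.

Market equilibrium (private): 51.491 + 1.973Q = 183.451 - 0.663Q → Q_m = 50.0607.
Total external benefit = MEB × Q_m = 23.684 × 50.0607 = 1185.6376.

€1185.638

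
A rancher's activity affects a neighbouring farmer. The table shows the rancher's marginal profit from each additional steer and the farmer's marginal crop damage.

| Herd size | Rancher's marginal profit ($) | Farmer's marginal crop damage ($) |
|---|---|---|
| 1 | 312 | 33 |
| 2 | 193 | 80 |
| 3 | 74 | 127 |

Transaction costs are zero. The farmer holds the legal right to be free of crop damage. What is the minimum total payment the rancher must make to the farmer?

$113

Efficient level: marginal profit ≥ marginal crop damage through level 2, so k* = 2.
With the farmer holding the right, the rancher must at least compensate total damage at k*: 33 + 80 = 113.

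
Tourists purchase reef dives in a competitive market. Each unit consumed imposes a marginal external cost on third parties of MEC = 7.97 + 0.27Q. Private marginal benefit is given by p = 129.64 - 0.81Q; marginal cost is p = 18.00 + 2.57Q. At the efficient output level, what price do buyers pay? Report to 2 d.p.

Social marginal benefit = demand − MEC = 121.67 - 1.08Q.
Set SMB = MC: 121.67 - 1.08Q = 18.00 + 2.57Q → Q* = 28.4027.
Consumer price on the demand curve at Q*: 129.64 − 0.81×28.4027 = 106.6338.

P = 106.63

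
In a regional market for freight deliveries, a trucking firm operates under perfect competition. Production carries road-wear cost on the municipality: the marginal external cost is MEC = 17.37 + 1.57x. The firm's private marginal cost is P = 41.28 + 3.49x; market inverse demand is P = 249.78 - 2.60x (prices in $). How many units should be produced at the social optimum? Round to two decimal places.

Social marginal cost = private MC + MEC = 58.65 + 5.06x.
Set SMC = demand: 58.65 + 5.06x = 249.78 - 2.60x → x* = 24.9517.

x* = 24.95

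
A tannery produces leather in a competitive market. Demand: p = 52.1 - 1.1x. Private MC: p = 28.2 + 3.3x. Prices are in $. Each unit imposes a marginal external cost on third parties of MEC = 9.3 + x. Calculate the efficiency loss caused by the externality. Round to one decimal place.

Market equilibrium (private): 28.2 + 3.3x = 52.1 - 1.1x → x_m = 5.4318.
Social marginal cost = private MC + MEC = 37.5 + 4.3x.
Set SMC = demand: 37.5 + 4.3x = 52.1 - 1.1x → x* = 2.7037.
The loss is the area between SMC and demand from x* to x_m; with linear curves that's a triangle of height MEC(x_m).
DWL = ½ × 2.7281 × 14.7318 = 20.0949.

DWL = $20.1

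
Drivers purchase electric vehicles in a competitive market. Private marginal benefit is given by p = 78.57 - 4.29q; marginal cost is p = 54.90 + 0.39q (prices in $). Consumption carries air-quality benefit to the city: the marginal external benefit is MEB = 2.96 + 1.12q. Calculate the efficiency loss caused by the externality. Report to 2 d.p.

DWL = $10.45

Market equilibrium (private): 54.90 + 0.39q = 78.57 - 4.29q → q_m = 5.0577.
Social marginal benefit = demand + MEB = 81.53 - 3.17q.
Set SMB = MC: 81.53 - 3.17q = 54.90 + 0.39q → q* = 7.4803.
Between q* and q_m the wedge SMB − MC runs linearly from 0 to MEB(q_m), so the loss is a triangle.
DWL = ½ × 2.4226 × 8.6246 = 10.4470.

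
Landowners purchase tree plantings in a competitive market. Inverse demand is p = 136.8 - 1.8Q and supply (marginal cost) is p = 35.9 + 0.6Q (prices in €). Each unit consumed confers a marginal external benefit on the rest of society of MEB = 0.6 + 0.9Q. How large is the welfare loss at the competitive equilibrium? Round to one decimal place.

DWL = €492.5

Market equilibrium (private): 35.9 + 0.6Q = 136.8 - 1.8Q → Q_m = 42.0417.
Social marginal benefit = demand + MEB = 137.4 - 0.9Q.
Set SMB = MC: 137.4 - 0.9Q = 35.9 + 0.6Q → Q* = 67.6667.
The loss is the area between SMB and MC from Q* to Q_m; with linear curves that's a triangle of height MEB(Q_m).
DWL = ½ × 25.6250 × 38.4375 = 492.4805.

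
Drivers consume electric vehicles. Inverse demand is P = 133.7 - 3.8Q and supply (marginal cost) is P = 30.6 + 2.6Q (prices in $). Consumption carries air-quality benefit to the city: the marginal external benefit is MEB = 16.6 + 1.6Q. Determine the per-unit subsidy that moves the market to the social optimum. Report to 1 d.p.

Social marginal benefit = demand + MEB = 150.3 - 2.2Q.
Set SMB = MC: 150.3 - 2.2Q = 30.6 + 2.6Q → Q* = 24.9375.
The Pigouvian subsidy equals MEB at Q*: 16.6 + 1.6×24.9375 = 56.5000.

subsidy = $56.5 per unit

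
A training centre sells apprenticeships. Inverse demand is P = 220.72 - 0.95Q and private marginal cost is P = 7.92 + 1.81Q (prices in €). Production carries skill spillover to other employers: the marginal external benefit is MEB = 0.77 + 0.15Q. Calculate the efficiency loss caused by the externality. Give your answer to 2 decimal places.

DWL = €29.15

Market equilibrium (private): 7.92 + 1.81Q = 220.72 - 0.95Q → Q_m = 77.1014.
Social marginal cost = private MC − MEB = 7.15 + 1.66Q.
Set SMC = demand: 7.15 + 1.66Q = 220.72 - 0.95Q → Q* = 81.8276.
Height of the DWL triangle at Q_m is demand(Q_m) − SMC(Q_m) = MEB(Q_m) = 12.3352.
DWL = ½ × 4.7262 × 12.3352 = 29.1493.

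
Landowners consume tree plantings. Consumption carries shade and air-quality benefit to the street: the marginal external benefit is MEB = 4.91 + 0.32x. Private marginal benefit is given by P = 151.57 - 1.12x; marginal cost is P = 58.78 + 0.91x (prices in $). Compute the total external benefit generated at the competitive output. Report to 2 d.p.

Market equilibrium (private): 58.78 + 0.91x = 151.57 - 1.12x → x_m = 45.7094.
Total external benefit = ∫₀^{x_m} (4.91 + 0.32x) dx = 4.91×45.7094 + ½×0.32×45.7094² = 558.7290.

$558.73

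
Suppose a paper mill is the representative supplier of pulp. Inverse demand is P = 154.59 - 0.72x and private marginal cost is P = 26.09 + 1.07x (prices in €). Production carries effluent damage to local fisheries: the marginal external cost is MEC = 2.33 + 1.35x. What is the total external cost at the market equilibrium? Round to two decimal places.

€3645.86

Market equilibrium (private): 26.09 + 1.07x = 154.59 - 0.72x → x_m = 71.7877.
Total external cost = ∫₀^{x_m} (2.33 + 1.35x) dx = 2.33×71.7877 + ½×1.35×71.7877² = 3645.8602.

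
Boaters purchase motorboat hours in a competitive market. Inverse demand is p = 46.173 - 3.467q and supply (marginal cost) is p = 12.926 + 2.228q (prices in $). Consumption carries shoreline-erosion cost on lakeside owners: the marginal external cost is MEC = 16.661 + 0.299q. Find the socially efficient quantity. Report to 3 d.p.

Social marginal benefit = demand − MEC = 29.512 - 3.766q.
Set SMB = MC: 29.512 - 3.766q = 12.926 + 2.228q → q* = 2.7671.

q* = 2.767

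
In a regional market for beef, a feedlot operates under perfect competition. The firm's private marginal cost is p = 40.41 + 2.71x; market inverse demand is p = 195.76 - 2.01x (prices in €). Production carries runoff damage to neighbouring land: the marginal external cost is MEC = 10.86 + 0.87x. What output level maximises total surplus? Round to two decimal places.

x* = 25.85

Social marginal cost = private MC + MEC = 51.27 + 3.58x.
Set SMC = demand: 51.27 + 3.58x = 195.76 - 2.01x → x* = 25.8479.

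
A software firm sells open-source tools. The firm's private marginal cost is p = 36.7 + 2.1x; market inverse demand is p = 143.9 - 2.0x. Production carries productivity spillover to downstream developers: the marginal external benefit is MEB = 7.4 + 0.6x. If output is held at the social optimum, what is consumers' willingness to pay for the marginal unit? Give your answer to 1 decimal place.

Social marginal cost = private MC − MEB = 29.3 + 1.5x.
Set SMC = demand: 29.3 + 1.5x = 143.9 - 2.0x → x* = 32.7429.
Consumer price on the demand curve at x*: 143.9 − 2.0×32.7429 = 78.4142.

P = 78.4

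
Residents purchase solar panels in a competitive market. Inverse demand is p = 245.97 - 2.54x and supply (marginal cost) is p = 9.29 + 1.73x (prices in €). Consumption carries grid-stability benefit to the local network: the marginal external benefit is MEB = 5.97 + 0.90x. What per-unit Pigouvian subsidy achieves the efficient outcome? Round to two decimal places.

Social marginal benefit = demand + MEB = 251.94 - 1.64x.
Set SMB = MC: 251.94 - 1.64x = 9.29 + 1.73x → x* = 72.0030.
The Pigouvian subsidy equals MEB at x*: 5.97 + 0.90×72.0030 = 70.7727.

subsidy = €70.77 per unit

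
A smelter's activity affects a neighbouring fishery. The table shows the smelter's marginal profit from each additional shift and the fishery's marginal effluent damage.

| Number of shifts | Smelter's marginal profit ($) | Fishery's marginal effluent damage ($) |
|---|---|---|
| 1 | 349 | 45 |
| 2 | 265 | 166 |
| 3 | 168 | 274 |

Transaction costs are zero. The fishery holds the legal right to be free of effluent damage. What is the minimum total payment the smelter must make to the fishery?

Efficient level: marginal profit ≥ marginal effluent damage through level 2, so k* = 2.
With the fishery holding the right, the smelter must at least compensate total damage at k*: 45 + 166 = 211.

$211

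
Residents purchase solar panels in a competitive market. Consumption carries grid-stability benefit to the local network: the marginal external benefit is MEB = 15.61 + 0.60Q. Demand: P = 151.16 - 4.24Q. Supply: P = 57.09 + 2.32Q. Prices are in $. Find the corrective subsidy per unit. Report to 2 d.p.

subsidy = $26.65 per unit

Social marginal benefit = demand + MEB = 166.77 - 3.64Q.
Set SMB = MC: 166.77 - 3.64Q = 57.09 + 2.32Q → Q* = 18.4027.
The Pigouvian subsidy equals MEB at Q*: 15.61 + 0.60×18.4027 = 26.6516.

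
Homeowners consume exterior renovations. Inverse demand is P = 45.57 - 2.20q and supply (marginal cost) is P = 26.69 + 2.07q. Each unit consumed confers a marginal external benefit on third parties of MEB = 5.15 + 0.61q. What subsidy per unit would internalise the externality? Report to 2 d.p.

Social marginal benefit = demand + MEB = 50.72 - 1.59q.
Set SMB = MC: 50.72 - 1.59q = 26.69 + 2.07q → q* = 6.5656.
The Pigouvian subsidy equals MEB at q*: 5.15 + 0.61×6.5656 = 9.1550.

subsidy = 9.16 per unit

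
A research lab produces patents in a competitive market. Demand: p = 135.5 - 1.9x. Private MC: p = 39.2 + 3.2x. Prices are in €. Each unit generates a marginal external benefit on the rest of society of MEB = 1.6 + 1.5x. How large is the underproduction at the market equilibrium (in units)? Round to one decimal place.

Market equilibrium (private): 39.2 + 3.2x = 135.5 - 1.9x → x_m = 18.8824.
Social marginal cost = private MC − MEB = 37.6 + 1.7x.
Set SMC = demand: 37.6 + 1.7x = 135.5 - 1.9x → x* = 27.1944.
Gap = |18.8824 − 27.1944| = 8.3120.

8.3 units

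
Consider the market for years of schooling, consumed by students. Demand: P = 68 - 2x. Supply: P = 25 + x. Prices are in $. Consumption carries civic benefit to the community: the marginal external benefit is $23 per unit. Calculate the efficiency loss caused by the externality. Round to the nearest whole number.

DWL = $88

Market equilibrium (private): 25 + x = 68 - 2x → x_m = 14.3333.
Social marginal benefit = demand + MEB = 91 - 2x.
Set SMB = MC: 91 - 2x = 25 + x → x* = 22.0000.
Between x* and x_m the wedge SMB − MC runs linearly from 0 to MEB(x_m), so the loss is a triangle.
DWL = ½ × 7.6667 × 23.0000 = 88.1671.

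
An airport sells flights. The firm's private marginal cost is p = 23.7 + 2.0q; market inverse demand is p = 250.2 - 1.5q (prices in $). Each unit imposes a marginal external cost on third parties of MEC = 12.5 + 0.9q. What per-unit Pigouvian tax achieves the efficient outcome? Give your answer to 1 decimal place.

tax = $56.3 per unit

Social marginal cost = private MC + MEC = 36.2 + 2.9q.
Set SMC = demand: 36.2 + 2.9q = 250.2 - 1.5q → q* = 48.6364.
The Pigouvian tax equals MEC at q*: 12.5 + 0.9×48.6364 = 56.2728.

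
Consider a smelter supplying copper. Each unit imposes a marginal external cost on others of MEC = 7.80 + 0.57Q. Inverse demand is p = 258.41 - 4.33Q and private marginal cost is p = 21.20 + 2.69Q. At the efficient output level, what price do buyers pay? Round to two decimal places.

P = 127.53

Social marginal cost = private MC + MEC = 29.00 + 3.26Q.
Set SMC = demand: 29.00 + 3.26Q = 258.41 - 4.33Q → Q* = 30.2253.
Consumer price on the demand curve at Q*: 258.41 − 4.33×30.2253 = 127.5345.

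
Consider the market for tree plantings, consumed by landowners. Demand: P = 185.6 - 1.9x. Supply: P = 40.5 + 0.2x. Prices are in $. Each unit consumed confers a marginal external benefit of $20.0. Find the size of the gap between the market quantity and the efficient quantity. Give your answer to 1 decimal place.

9.5 units

Market equilibrium (private): 40.5 + 0.2x = 185.6 - 1.9x → x_m = 69.0952.
Social marginal benefit = demand + MEB = 205.6 - 1.9x.
Set SMB = MC: 205.6 - 1.9x = 40.5 + 0.2x → x* = 78.6190.
Gap = |69.0952 − 78.6190| = 9.5238.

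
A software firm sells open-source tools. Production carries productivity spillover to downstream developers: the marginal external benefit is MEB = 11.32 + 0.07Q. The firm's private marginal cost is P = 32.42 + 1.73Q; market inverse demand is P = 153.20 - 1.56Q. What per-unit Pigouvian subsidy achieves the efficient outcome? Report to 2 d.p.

Social marginal cost = private MC − MEB = 21.10 + 1.66Q.
Set SMC = demand: 21.10 + 1.66Q = 153.20 - 1.56Q → Q* = 41.0248.
The Pigouvian subsidy equals MEB at Q*: 11.32 + 0.07×41.0248 = 14.1917.

subsidy = 14.19 per unit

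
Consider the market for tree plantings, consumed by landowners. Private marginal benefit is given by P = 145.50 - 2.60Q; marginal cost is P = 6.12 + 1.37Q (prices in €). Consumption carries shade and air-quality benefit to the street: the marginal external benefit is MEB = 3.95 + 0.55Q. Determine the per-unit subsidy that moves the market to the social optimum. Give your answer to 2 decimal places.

Social marginal benefit = demand + MEB = 149.45 - 2.05Q.
Set SMB = MC: 149.45 - 2.05Q = 6.12 + 1.37Q → Q* = 41.9094.
The Pigouvian subsidy equals MEB at Q*: 3.95 + 0.55×41.9094 = 27.0002.

subsidy = €27.00 per unit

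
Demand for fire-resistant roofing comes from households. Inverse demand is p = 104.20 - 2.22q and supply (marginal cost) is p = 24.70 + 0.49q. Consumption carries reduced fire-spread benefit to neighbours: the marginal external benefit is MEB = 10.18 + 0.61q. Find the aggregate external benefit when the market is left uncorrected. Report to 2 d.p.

Market equilibrium (private): 24.70 + 0.49q = 104.20 - 2.22q → q_m = 29.3358.
Total external benefit = ∫₀^{q_m} (10.18 + 0.61q) dq = 10.18×29.3358 + ½×0.61×29.3358² = 561.1181.

561.12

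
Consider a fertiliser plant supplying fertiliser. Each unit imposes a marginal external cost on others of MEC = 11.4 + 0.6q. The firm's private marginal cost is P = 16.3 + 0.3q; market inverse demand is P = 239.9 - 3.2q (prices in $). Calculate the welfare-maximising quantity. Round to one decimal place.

q* = 51.8

Social marginal cost = private MC + MEC = 27.7 + 0.9q.
Set SMC = demand: 27.7 + 0.9q = 239.9 - 3.2q → q* = 51.7561.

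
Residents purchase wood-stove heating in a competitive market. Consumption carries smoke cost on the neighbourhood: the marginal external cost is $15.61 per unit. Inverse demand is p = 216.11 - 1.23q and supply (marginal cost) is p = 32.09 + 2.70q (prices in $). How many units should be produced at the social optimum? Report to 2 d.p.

q* = 42.85

Social marginal benefit = demand − MEC = 200.50 - 1.23q.
Set SMB = MC: 200.50 - 1.23q = 32.09 + 2.70q → q* = 42.8524.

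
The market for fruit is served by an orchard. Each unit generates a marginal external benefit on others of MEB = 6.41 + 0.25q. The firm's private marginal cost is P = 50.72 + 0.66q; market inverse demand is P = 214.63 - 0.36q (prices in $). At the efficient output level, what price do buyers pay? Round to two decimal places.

P = $135.00

Social marginal cost = private MC − MEB = 44.31 + 0.41q.
Set SMC = demand: 44.31 + 0.41q = 214.63 - 0.36q → q* = 221.1948.
Consumer price on the demand curve at q*: 214.63 − 0.36×221.1948 = 134.9999.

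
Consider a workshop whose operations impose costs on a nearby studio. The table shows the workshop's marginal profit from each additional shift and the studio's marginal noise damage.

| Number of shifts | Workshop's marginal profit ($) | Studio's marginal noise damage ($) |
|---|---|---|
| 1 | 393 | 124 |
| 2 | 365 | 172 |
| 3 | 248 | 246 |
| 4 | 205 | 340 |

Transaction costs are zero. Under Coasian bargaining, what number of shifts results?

Bargaining reaches the level where marginal profit last exceeds marginal noise damage.
That holds through level 3 (248 ≥ 246) but not at 4 (205 < 340).

3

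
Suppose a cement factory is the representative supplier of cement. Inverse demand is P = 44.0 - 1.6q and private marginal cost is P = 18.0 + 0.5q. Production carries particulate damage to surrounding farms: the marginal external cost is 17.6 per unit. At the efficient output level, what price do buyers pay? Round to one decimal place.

P = 37.6

Social marginal cost = private MC + MEC = 35.6 + 0.5q.
Set SMC = demand: 35.6 + 0.5q = 44.0 - 1.6q → q* = 4.0000.
Consumer price on the demand curve at q*: 44.0 − 1.6×4.0000 = 37.6000.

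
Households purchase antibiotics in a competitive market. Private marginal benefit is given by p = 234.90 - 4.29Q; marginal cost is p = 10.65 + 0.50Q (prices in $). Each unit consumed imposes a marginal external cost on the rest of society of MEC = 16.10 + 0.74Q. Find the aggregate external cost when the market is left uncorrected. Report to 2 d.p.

Market equilibrium (private): 10.65 + 0.50Q = 234.90 - 4.29Q → Q_m = 46.8163.
Total external cost = ∫₀^{Q_m} (16.10 + 0.74Q) dQ = 16.10×46.8163 + ½×0.74×46.8163² = 1564.6958.

$1564.70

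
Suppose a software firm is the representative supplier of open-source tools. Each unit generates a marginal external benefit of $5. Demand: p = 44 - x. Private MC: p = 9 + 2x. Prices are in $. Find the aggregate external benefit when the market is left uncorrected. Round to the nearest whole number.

$58

Market equilibrium (private): 9 + 2x = 44 - x → x_m = 11.6667.
Total external benefit = MEB × x_m = 5 × 11.6667 = 58.3335.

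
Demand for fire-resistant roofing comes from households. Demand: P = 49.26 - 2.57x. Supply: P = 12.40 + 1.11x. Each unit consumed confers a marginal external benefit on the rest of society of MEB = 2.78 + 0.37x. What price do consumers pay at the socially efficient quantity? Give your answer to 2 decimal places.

P = 18.48

Social marginal benefit = demand + MEB = 52.04 - 2.20x.
Set SMB = MC: 52.04 - 2.20x = 12.40 + 1.11x → x* = 11.9758.
Consumer price on the demand curve at x*: 49.26 − 2.57×11.9758 = 18.4822.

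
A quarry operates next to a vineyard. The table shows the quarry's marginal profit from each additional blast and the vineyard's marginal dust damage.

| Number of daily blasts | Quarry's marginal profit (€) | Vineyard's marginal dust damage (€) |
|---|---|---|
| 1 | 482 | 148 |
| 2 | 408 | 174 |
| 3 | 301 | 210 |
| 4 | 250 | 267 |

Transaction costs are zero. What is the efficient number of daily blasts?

Bargaining reaches the level where marginal profit last exceeds marginal dust damage.
That holds through level 3 (301 ≥ 210) but not at 4 (250 < 267).

3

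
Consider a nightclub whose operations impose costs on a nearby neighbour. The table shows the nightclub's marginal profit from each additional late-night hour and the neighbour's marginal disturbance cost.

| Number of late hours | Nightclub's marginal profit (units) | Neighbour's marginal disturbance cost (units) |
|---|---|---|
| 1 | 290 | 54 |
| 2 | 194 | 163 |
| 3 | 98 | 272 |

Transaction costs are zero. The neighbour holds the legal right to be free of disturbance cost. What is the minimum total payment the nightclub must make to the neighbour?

217

Efficient level: marginal profit ≥ marginal disturbance cost through level 2, so k* = 2.
With the neighbour holding the right, the nightclub must at least compensate total damage at k*: 54 + 163 = 217.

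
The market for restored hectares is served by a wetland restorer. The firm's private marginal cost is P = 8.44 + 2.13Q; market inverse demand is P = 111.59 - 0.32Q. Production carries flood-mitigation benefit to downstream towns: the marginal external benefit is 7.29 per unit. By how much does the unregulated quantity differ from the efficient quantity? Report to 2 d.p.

Market equilibrium (private): 8.44 + 2.13Q = 111.59 - 0.32Q → Q_m = 42.1020.
Social marginal cost = private MC − MEB = 1.15 + 2.13Q.
Set SMC = demand: 1.15 + 2.13Q = 111.59 - 0.32Q → Q* = 45.0776.
Gap = |42.1020 − 45.0776| = 2.9756.

2.98 units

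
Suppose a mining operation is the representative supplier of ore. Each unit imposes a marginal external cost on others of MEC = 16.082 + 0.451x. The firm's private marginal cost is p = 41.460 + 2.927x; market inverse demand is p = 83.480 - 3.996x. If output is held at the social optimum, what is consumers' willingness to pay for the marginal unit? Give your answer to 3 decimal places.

Social marginal cost = private MC + MEC = 57.542 + 3.378x.
Set SMC = demand: 57.542 + 3.378x = 83.480 - 3.996x → x* = 3.5175.
Consumer price on the demand curve at x*: 83.480 − 3.996×3.5175 = 69.4241.

P = 69.424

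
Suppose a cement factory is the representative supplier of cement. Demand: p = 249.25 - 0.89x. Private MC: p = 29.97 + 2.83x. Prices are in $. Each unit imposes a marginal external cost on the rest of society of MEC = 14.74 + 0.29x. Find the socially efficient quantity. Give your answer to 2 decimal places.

x* = 51.01

Social marginal cost = private MC + MEC = 44.71 + 3.12x.
Set SMC = demand: 44.71 + 3.12x = 249.25 - 0.89x → x* = 51.0075.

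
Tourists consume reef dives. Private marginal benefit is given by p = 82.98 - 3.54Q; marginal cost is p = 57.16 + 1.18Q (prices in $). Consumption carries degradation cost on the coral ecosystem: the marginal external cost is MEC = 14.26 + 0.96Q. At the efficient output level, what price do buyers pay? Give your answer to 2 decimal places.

Social marginal benefit = demand − MEC = 68.72 - 4.50Q.
Set SMB = MC: 68.72 - 4.50Q = 57.16 + 1.18Q → Q* = 2.0352.
Consumer price on the demand curve at Q*: 82.98 − 3.54×2.0352 = 75.7754.

P = $75.78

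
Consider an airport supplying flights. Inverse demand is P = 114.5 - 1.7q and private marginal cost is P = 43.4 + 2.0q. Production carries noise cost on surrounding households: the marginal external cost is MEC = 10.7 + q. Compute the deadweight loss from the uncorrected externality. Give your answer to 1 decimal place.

DWL = 95.2

Market equilibrium (private): 43.4 + 2.0q = 114.5 - 1.7q → q_m = 19.2162.
Social marginal cost = private MC + MEC = 54.1 + 3.0q.
Set SMC = demand: 54.1 + 3.0q = 114.5 - 1.7q → q* = 12.8511.
Between q* and q_m the wedge SMC − demand runs linearly from 0 to MEC(q_m), so the loss is a triangle.
DWL = ½ × 6.3651 × 29.9162 = 95.2098.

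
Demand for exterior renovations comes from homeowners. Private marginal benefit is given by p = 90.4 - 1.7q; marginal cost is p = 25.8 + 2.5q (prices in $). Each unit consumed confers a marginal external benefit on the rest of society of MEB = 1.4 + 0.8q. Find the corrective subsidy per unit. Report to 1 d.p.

Social marginal benefit = demand + MEB = 91.8 - 0.9q.
Set SMB = MC: 91.8 - 0.9q = 25.8 + 2.5q → q* = 19.4118.
The Pigouvian subsidy equals MEB at q*: 1.4 + 0.8×19.4118 = 16.9294.

subsidy = $16.9 per unit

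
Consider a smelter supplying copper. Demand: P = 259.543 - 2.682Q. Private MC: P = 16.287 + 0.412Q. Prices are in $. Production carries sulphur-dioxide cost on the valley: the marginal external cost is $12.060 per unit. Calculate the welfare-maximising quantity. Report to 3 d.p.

Q* = 74.724

Social marginal cost = private MC + MEC = 28.347 + 0.412Q.
Set SMC = demand: 28.347 + 0.412Q = 259.543 - 2.682Q → Q* = 74.7240.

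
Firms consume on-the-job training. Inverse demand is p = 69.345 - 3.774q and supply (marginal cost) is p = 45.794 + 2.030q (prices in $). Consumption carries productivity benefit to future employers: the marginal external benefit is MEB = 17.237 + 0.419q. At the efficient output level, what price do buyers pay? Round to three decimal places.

P = $40.759

Social marginal benefit = demand + MEB = 86.582 - 3.355q.
Set SMB = MC: 86.582 - 3.355q = 45.794 + 2.030q → q* = 7.5744.
Consumer price on the demand curve at q*: 69.345 − 3.774×7.5744 = 40.7592.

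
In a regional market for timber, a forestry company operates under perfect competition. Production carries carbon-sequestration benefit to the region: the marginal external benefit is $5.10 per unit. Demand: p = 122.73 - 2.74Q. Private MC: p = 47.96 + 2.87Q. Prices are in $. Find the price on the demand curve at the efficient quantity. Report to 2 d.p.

P = $83.72

Social marginal cost = private MC − MEB = 42.86 + 2.87Q.
Set SMC = demand: 42.86 + 2.87Q = 122.73 - 2.74Q → Q* = 14.2371.
Consumer price on the demand curve at Q*: 122.73 − 2.74×14.2371 = 83.7203.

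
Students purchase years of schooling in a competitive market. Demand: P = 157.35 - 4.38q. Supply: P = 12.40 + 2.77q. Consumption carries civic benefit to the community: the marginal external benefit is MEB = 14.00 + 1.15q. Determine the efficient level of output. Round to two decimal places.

q* = 26.49

Social marginal benefit = demand + MEB = 171.35 - 3.23q.
Set SMB = MC: 171.35 - 3.23q = 12.40 + 2.77q → q* = 26.4917.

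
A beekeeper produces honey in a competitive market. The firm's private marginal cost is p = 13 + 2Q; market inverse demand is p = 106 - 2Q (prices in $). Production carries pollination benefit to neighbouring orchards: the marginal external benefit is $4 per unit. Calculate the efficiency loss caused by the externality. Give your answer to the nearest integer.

Market equilibrium (private): 13 + 2Q = 106 - 2Q → Q_m = 23.2500.
Social marginal cost = private MC − MEB = 9 + 2Q.
Set SMC = demand: 9 + 2Q = 106 - 2Q → Q* = 24.2500.
Between Q* and Q_m the wedge demand − SMC runs linearly from 0 to MEB(Q_m), so the loss is a triangle.
DWL = ½ × 1.0000 × 4.0000 = 2.0000.

DWL = $2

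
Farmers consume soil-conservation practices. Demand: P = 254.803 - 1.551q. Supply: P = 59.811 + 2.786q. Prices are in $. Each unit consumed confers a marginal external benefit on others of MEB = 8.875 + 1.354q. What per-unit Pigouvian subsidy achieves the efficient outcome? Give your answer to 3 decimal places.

subsidy = $101.411 per unit

Social marginal benefit = demand + MEB = 263.678 - 0.197q.
Set SMB = MC: 263.678 - 0.197q = 59.811 + 2.786q → q* = 68.3429.
The Pigouvian subsidy equals MEB at q*: 8.875 + 1.354×68.3429 = 101.4113.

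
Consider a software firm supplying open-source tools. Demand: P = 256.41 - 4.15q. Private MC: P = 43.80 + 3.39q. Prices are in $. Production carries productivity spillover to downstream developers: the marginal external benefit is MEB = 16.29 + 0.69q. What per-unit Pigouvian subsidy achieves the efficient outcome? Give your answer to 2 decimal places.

Social marginal cost = private MC − MEB = 27.51 + 2.70q.
Set SMC = demand: 27.51 + 2.70q = 256.41 - 4.15q → q* = 33.4161.
The Pigouvian subsidy equals MEB at q*: 16.29 + 0.69×33.4161 = 39.3471.

subsidy = $39.35 per unit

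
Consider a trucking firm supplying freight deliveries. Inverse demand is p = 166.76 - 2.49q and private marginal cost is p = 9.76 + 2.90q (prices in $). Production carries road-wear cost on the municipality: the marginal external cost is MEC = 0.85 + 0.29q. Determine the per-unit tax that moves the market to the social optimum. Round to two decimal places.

tax = $8.82 per unit

Social marginal cost = private MC + MEC = 10.61 + 3.19q.
Set SMC = demand: 10.61 + 3.19q = 166.76 - 2.49q → q* = 27.4912.
The Pigouvian tax equals MEC at q*: 0.85 + 0.29×27.4912 = 8.8224.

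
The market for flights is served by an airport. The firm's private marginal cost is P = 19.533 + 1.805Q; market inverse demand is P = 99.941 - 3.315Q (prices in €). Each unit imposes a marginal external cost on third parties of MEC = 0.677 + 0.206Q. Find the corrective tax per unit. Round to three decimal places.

Social marginal cost = private MC + MEC = 20.210 + 2.011Q.
Set SMC = demand: 20.210 + 2.011Q = 99.941 - 3.315Q → Q* = 14.9701.
The Pigouvian tax equals MEC at Q*: 0.677 + 0.206×14.9701 = 3.7608.

tax = €3.761 per unit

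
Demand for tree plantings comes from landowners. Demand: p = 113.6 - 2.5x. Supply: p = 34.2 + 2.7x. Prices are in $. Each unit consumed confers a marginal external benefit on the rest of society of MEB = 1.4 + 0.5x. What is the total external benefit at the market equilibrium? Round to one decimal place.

$79.7

Market equilibrium (private): 34.2 + 2.7x = 113.6 - 2.5x → x_m = 15.2692.
Total external benefit = ∫₀^{x_m} (1.4 + 0.5x) dx = 1.4×15.2692 + ½×0.5×15.2692² = 79.6640.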